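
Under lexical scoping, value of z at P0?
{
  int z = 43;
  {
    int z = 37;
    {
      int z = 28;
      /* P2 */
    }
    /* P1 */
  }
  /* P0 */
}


z declared in the same block as P0
z = 43


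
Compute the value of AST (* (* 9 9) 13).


Evaluate inner: (* 9 9) = 81
Evaluate root: (* 81 13) = 1053
Result: 1053


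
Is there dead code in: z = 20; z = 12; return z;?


first assignment to z is overwritten before any read
Dead: 'z = 20'


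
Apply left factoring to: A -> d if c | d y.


Common prefix: 'd'
Factored: A -> d A', A' -> if c | y


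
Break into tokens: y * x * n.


Scan left to right, longest-match per lexeme
Tokens: ID(y), OP(*), ID(x), OP(*), ID(n)


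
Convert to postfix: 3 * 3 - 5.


Left to right (same or higher precedence on left)
Postfix: 3 3 * 5 -


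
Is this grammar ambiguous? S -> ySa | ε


balanced y^n…a^n: each string has a unique parse
Unambiguous


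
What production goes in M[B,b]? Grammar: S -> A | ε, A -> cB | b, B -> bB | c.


For [B, b]: 'b' ∈ FIRST(bB)
Entry: B -> bB


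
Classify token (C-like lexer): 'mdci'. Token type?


Pattern: letter/underscore followed by alphanumerics, not a keyword
Type: IDENTIFIER


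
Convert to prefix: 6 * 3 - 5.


left-to-right (same/higher precedence on left): tree is (- (* 6 3) 5)
Prefix: - * 6 3 5


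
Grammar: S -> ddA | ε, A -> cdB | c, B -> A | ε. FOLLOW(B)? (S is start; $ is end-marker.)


$ ∈ FOLLOW(S). For each A -> αBβ: add FIRST(β)\{ε} to FOLLOW(B); if β nullable, add FOLLOW(A).
FOLLOW(B) = {$}


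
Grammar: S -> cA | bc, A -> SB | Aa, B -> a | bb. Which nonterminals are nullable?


A nonterminal is nullable iff some alternative derives ε (directly, or every symbol in it is nullable)
Nullable: {}


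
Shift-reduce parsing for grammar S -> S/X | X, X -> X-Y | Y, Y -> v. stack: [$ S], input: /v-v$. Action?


shift '/' to continue S -> S/X
Action: shift


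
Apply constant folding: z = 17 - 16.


17 - 16 = 1 at compile time
Optimized: z = 1


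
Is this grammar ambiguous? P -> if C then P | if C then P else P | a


dangling else: 'if C then if C then a else a' parses two ways
Ambiguous


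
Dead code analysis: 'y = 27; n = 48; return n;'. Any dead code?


y is assigned but never read
Dead: 'y = 27'


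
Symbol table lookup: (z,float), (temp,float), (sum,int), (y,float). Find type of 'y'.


Lookup 'y' → type float


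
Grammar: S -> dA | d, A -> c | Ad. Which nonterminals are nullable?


A nonterminal is nullable iff some alternative derives ε (directly, or every symbol in it is nullable)
Nullable: {}


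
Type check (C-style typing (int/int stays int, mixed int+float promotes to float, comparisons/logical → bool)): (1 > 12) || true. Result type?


Operand types: bool || bool
Rule: logical operators take bool operands and yield bool
Result type: bool


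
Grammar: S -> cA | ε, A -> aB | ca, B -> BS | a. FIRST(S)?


Per alternative of S: FIRST(cA) = {c}; FIRST(ε) = {ε}
FIRST(S) = {c, ε}


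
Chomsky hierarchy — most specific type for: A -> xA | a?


Right-linear: every RHS is a terminal or a terminal followed by one nonterminal
Classification: Type 3 (Regular)


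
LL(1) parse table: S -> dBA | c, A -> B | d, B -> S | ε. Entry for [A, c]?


For [A, c]: 'c' ∈ FIRST(B)
Entry: A -> B


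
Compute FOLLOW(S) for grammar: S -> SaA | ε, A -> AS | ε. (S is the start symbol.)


$ ∈ FOLLOW(S). For each A -> αBβ: add FIRST(β)\{ε} to FOLLOW(B); if β nullable, add FOLLOW(A).
FOLLOW(S) = {$, a}


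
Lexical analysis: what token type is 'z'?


Pattern: letter/underscore followed by alphanumerics, not a keyword
Type: IDENTIFIER


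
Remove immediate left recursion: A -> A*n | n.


Left-recursive alternatives: A*n; non-recursive: n
Introduce A': A -> nA', A' -> *nA' | ε


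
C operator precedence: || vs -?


'-' is additive (level 9); '||' is logical OR (level 1)
Higher level binds tighter
'-' has higher precedence than '||'


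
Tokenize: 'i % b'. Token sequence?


Scan left to right, longest-match per lexeme
Tokens: ID(i), OP(%), ID(b)


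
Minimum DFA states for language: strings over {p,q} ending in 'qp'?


Track the longest suffix of input matching a prefix of 'qp': 3 classes (prefixes of length 0..2)
Minimal DFA: 3 states


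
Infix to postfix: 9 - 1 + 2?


Left to right (same or higher precedence on left)
Postfix: 9 1 - 2 +


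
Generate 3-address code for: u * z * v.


Break into single-operator statements:
t1 = u * z
t2 = t1 * v


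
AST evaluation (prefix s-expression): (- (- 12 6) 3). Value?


Evaluate inner: (- 12 6) = 6
Evaluate root: (- 6 3) = 3
Result: 3


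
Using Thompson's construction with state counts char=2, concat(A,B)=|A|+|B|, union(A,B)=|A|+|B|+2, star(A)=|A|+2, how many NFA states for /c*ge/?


Syntax tree has 3 char leaf(s), 0 union(s), 1 star(s)
chars contribute 3×2 = 6; each union adds +2; each star adds +2
Total: 6 + 0 + 2 = 8 states


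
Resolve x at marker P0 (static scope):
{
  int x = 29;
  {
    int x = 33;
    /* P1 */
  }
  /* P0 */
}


x declared in the same block as P0
x = 29


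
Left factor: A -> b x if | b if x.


Common prefix: 'b'
Factored: A -> b A', A' -> x if | if x


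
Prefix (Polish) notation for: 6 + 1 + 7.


left-to-right (same/higher precedence on left): tree is (+ (+ 6 1) 7)
Prefix: + + 6 1 7


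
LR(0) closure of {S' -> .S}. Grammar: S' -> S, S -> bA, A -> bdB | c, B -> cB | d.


Start: S' -> .S
For each item with dot before a nonterminal B, add B -> .γ for every B-production
Closure: [S' -> .S, S -> .bA]


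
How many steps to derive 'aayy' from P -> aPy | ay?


Derivation: P => aPy => aayy
Steps: 2


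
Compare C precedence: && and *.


'*' is multiplicative (level 10); '&&' is logical AND (level 2)
Higher level binds tighter
'*' has higher precedence than '&&'


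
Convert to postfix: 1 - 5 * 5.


* has higher precedence, evaluate 5*5 first
Postfix: 1 5 5 * -


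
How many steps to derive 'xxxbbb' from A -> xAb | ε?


Derivation: A => xAb => xxAbb => xxxAbbb => xxxbbb
Steps: 4


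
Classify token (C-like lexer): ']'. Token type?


Pattern: delimiter/punctuation
Type: PUNCTUATION


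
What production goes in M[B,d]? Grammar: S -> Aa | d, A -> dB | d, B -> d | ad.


For [B, d]: 'd' ∈ FIRST(d)
Entry: B -> d


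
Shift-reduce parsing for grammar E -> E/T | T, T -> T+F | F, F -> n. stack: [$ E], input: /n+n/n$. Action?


shift '/' to continue E -> E/T
Action: shift


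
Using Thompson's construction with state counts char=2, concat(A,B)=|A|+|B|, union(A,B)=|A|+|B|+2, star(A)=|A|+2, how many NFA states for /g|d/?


Syntax tree has 2 char leaf(s), 1 union(s), 0 star(s)
chars contribute 2×2 = 4; each union adds +2; each star adds +2
Total: 4 + 2 + 0 = 6 states


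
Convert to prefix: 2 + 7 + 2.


left-to-right (same/higher precedence on left): tree is (+ (+ 2 7) 2)
Prefix: + + 2 7 2


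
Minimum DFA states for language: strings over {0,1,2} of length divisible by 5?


Track length mod 5: states 0..4, accept at 0
Minimal DFA: 5 states


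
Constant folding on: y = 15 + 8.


15 + 8 = 23 at compile time
Optimized: y = 23


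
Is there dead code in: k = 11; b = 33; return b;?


k is assigned but never read
Dead: 'k = 11'


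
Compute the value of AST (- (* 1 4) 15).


Evaluate inner: (* 1 4) = 4
Evaluate root: (- 4 15) = -11
Result: -11


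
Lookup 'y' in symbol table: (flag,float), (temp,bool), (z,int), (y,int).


Lookup 'y' → type int


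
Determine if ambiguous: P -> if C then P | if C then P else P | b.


dangling else: 'if C then if C then b else b' parses two ways
Ambiguous


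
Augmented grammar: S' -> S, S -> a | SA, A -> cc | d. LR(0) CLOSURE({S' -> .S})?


Start: S' -> .S
For each item with dot before a nonterminal B, add B -> .γ for every B-production
Closure: [S' -> .S, S -> .a, S -> .SA]


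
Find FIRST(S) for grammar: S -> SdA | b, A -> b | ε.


Per alternative of S: FIRST(SdA) = {b}; FIRST(b) = {b}
FIRST(S) = {b}


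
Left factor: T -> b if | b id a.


Common prefix: 'b'
Factored: T -> b T', T' -> if | id a


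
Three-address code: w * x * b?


Break into single-operator statements:
t1 = w * x
t2 = t1 * b


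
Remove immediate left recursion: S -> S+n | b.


Left-recursive alternatives: S+n; non-recursive: b
Introduce S': S -> bS', S' -> +nS' | ε


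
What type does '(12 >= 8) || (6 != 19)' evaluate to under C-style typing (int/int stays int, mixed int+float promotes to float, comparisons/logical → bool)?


Operand types: bool || bool
Rule: logical operators take bool operands and yield bool
Result type: bool


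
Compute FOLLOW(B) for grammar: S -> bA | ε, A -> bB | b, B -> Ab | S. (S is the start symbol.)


$ ∈ FOLLOW(S). For each A -> αBβ: add FIRST(β)\{ε} to FOLLOW(B); if β nullable, add FOLLOW(A).
FOLLOW(B) = {$, b}


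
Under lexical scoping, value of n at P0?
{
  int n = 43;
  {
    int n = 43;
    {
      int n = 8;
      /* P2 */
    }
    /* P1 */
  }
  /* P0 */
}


n declared in the same block as P0
n = 43


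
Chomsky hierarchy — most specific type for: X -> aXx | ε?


Single nonterminal LHS, but a^n x^n is not regular
Classification: Type 2 (Context-Free)


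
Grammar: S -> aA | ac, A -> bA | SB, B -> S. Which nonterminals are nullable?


A nonterminal is nullable iff some alternative derives ε (directly, or every symbol in it is nullable)
Nullable: {}


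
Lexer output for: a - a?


Scan left to right, longest-match per lexeme
Tokens: ID(a), OP(-), ID(a)


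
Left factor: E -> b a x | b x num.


Common prefix: 'b'
Factored: E -> b E', E' -> a x | x num


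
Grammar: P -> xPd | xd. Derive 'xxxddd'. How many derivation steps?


Derivation: P => xPd => xxPdd => xxxddd
Steps: 3


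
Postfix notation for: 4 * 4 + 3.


Left to right (same or higher precedence on left)
Postfix: 4 4 * 3 +


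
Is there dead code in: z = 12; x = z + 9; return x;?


z is read by x's definition; x is returned
No dead code


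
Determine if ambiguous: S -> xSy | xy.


balanced x^n…y^n: each string has a unique parse
Unambiguous


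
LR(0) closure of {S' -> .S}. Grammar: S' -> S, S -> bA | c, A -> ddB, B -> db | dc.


Start: S' -> .S
For each item with dot before a nonterminal B, add B -> .γ for every B-production
Closure: [S' -> .S, S -> .bA, S -> .c]


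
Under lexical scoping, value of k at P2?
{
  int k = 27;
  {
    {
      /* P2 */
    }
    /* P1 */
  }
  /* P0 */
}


P2's block does not declare k; resolves to the enclosing declaration at depth 0
k = 27


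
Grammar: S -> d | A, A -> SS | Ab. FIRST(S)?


Per alternative of S: FIRST(d) = {d}; FIRST(A) = {d}
FIRST(S) = {d}


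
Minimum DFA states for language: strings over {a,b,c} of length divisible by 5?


Track length mod 5: states 0..4, accept at 0
Minimal DFA: 5 states


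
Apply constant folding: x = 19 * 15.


19 * 15 = 285 at compile time
Optimized: x = 285


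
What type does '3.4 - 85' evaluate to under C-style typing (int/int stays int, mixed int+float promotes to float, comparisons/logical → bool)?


Operand types: float - int
Rule: mixed int/float promotes to float; int/int stays int
Result type: float


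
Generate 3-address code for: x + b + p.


Break into single-operator statements:
t1 = x + b
t2 = t1 + p


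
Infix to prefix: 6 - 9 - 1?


left-to-right (same/higher precedence on left): tree is (- (- 6 9) 1)
Prefix: - - 6 9 1


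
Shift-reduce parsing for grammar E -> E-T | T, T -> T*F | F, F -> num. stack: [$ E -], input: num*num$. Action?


no handle ('E-' is not any RHS); shift 'num'
Action: shift


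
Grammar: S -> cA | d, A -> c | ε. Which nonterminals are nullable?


A nonterminal is nullable iff some alternative derives ε (directly, or every symbol in it is nullable)
Nullable: {A}


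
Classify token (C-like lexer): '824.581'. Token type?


Pattern: digits with a decimal point
Type: FLOAT_LITERAL


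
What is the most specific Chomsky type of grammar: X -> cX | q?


Right-linear: every RHS is a terminal or a terminal followed by one nonterminal
Classification: Type 3 (Regular)


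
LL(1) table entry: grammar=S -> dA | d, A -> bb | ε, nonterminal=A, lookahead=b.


For [A, b]: 'b' ∈ FIRST(bb)
Entry: A -> bb


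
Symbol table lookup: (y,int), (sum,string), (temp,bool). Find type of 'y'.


Lookup 'y' → type int


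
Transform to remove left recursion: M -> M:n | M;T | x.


Left-recursive alternatives: M:n, M;T; non-recursive: x
Introduce M': M -> xM', M' -> :nM' | ;TM' | ε


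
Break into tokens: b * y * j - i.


Scan left to right, longest-match per lexeme
Tokens: ID(b), OP(*), ID(y), OP(*), ID(j), OP(-), ID(i)


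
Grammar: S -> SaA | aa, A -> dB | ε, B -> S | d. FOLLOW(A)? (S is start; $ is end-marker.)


$ ∈ FOLLOW(S). For each A -> αBβ: add FIRST(β)\{ε} to FOLLOW(B); if β nullable, add FOLLOW(A).
FOLLOW(A) = {$, a}


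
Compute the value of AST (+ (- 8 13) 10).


Evaluate inner: (- 8 13) = -5
Evaluate root: (+ -5 10) = 5
Result: 5


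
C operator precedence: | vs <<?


'<<' is shift (level 8); '|' is bitwise OR (level 3)
Higher level binds tighter
'<<' has higher precedence than '|'


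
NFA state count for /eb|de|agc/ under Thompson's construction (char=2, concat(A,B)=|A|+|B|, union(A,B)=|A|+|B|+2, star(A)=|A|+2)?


Syntax tree has 7 char leaf(s), 2 union(s), 0 star(s)
chars contribute 7×2 = 14; each union adds +2; each star adds +2
Total: 14 + 4 + 0 = 18 states


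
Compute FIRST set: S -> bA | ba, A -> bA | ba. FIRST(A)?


Per alternative of A: FIRST(bA) = {b}; FIRST(ba) = {b}
FIRST(A) = {b}


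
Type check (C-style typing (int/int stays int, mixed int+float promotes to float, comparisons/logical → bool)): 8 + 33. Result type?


Operand types: int + int
Rule: mixed int/float promotes to float; int/int stays int
Result type: int


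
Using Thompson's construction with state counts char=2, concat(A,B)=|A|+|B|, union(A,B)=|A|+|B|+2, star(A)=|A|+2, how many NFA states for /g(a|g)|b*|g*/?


Syntax tree has 5 char leaf(s), 3 union(s), 2 star(s)
chars contribute 5×2 = 10; each union adds +2; each star adds +2
Total: 10 + 6 + 4 = 20 states


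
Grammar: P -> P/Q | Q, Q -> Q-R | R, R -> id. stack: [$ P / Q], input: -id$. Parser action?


'-' can extend Q; shift to build Q -> Q-R
Action: shift


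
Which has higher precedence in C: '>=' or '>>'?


'>>' is shift (level 8); '>=' is relational (level 7)
Higher level binds tighter
'>>' has higher precedence than '>='


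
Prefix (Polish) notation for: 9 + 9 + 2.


left-to-right (same/higher precedence on left): tree is (+ (+ 9 9) 2)
Prefix: + + 9 9 2


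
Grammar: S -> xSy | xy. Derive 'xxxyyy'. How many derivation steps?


Derivation: S => xSy => xxSyy => xxxyyy
Steps: 3


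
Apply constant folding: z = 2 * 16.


2 * 16 = 32 at compile time
Optimized: z = 32


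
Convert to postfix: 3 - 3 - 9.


Left to right (same or higher precedence on left)
Postfix: 3 3 - 9 -


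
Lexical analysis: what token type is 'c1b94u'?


Pattern: letter/underscore followed by alphanumerics, not a keyword
Type: IDENTIFIER


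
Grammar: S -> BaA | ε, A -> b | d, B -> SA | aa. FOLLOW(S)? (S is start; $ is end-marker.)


$ ∈ FOLLOW(S). For each A -> αBβ: add FIRST(β)\{ε} to FOLLOW(B); if β nullable, add FOLLOW(A).
FOLLOW(S) = {$, b, d}


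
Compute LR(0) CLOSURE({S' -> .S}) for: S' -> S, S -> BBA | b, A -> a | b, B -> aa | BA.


Start: S' -> .S
For each item with dot before a nonterminal B, add B -> .γ for every B-production
Closure: [S' -> .S, S -> .BBA, S -> .b, B -> .aa, B -> .BA]


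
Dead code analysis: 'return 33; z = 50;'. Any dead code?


statement follows a return and is unreachable
Dead: 'z = 50'


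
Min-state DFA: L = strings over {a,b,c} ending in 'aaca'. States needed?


Track the longest suffix of input matching a prefix of 'aaca': 5 classes (prefixes of length 0..4)
Minimal DFA: 5 states


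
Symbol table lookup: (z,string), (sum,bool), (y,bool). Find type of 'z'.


Lookup 'z' → type string


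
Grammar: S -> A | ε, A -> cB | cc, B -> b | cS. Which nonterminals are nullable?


A nonterminal is nullable iff some alternative derives ε (directly, or every symbol in it is nullable)
Nullable: {S}


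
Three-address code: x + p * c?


Break into single-operator statements:
t1 = p * c
t2 = x + t1


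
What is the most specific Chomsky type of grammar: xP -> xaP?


LHS has context (more than one symbol) and |LHS| ≤ |RHS|
Classification: Type 1 (Context-Sensitive)


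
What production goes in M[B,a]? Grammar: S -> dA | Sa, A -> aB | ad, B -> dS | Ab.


For [B, a]: 'a' ∈ FIRST(Ab)
Entry: B -> Ab


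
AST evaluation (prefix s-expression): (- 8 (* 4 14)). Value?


Evaluate inner: (* 4 14) = 56
Evaluate root: (- 8 56) = -48
Result: -48


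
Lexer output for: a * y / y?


Scan left to right, longest-match per lexeme
Tokens: ID(a), OP(*), ID(y), OP(/), ID(y)


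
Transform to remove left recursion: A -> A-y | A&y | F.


Left-recursive alternatives: A-y, A&y; non-recursive: F
Introduce A': A -> FA', A' -> -yA' | &yA' | ε


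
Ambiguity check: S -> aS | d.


right-linear, alternatives start with distinct terminals 'a' vs 'd': unique leftmost derivation
Unambiguous


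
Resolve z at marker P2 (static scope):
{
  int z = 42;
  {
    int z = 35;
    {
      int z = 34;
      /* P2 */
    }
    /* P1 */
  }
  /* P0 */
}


z declared in the same block as P2
z = 34


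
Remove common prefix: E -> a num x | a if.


Common prefix: 'a'
Factored: E -> a E', E' -> num x | if


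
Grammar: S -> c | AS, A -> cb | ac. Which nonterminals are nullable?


A nonterminal is nullable iff some alternative derives ε (directly, or every symbol in it is nullable)
Nullable: {}


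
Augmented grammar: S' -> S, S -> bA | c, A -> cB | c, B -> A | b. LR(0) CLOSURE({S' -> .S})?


Start: S' -> .S
For each item with dot before a nonterminal B, add B -> .γ for every B-production
Closure: [S' -> .S, S -> .bA, S -> .c]


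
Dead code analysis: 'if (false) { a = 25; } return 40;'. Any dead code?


condition is constant false, so the whole block is unreachable
Dead: 'if (false) { a = 25; }'


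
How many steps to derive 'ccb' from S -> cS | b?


Derivation: S => cS => ccS => ccb
Steps: 3


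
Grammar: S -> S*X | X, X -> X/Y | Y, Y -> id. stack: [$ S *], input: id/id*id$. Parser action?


no handle ('S*' is not any RHS); shift 'id'
Action: shift


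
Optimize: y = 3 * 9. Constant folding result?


3 * 9 = 27 at compile time
Optimized: y = 27


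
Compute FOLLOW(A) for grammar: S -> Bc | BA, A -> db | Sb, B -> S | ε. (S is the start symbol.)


$ ∈ FOLLOW(S). For each A -> αBβ: add FIRST(β)\{ε} to FOLLOW(B); if β nullable, add FOLLOW(A).
FOLLOW(A) = {$, b, c, d}


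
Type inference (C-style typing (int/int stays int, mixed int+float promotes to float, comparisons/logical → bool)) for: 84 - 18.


Operand types: int - int
Rule: mixed int/float promotes to float; int/int stays int
Result type: int


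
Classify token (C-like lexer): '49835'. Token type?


Pattern: digits only
Type: INTEGER_LITERAL


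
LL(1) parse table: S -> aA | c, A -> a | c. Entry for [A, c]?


For [A, c]: 'c' ∈ FIRST(c)
Entry: A -> c


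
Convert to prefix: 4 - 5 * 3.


'*' binds tighter: tree is (- 4 (* 5 3))
Prefix: - 4 * 5 3


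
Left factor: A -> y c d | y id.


Common prefix: 'y'
Factored: A -> y A', A' -> c d | id


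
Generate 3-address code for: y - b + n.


Break into single-operator statements:
t1 = y - b
t2 = t1 + n


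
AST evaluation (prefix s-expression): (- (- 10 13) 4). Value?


Evaluate inner: (- 10 13) = -3
Evaluate root: (- -3 4) = -7
Result: -7


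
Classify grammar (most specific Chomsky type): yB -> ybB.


LHS has context (more than one symbol) and |LHS| ≤ |RHS|
Classification: Type 1 (Context-Sensitive)


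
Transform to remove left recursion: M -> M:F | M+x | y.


Left-recursive alternatives: M:F, M+x; non-recursive: y
Introduce M': M -> yM', M' -> :FM' | +xM' | ε


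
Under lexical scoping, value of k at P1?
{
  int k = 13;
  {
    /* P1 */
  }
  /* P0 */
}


P1's block does not declare k; resolves to the enclosing declaration at depth 0
k = 13


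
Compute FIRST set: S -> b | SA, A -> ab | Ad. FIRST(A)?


Per alternative of A: FIRST(ab) = {a}; FIRST(Ad) = {a}
FIRST(A) = {a}


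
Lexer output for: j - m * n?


Scan left to right, longest-match per lexeme
Tokens: ID(j), OP(-), ID(m), OP(*), ID(n)


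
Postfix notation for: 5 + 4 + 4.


Left to right (same or higher precedence on left)
Postfix: 5 4 + 4 +


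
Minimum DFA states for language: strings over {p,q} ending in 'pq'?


Track the longest suffix of input matching a prefix of 'pq': 3 classes (prefixes of length 0..2)
Minimal DFA: 3 states


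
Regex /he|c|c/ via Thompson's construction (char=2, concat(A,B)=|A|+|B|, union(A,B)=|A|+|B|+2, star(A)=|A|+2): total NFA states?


Syntax tree has 4 char leaf(s), 2 union(s), 0 star(s)
chars contribute 4×2 = 8; each union adds +2; each star adds +2
Total: 8 + 4 + 0 = 12 states


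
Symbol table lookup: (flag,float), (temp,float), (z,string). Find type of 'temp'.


Lookup 'temp' → type float


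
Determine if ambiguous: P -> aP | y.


right-linear, alternatives start with distinct terminals 'a' vs 'y': unique leftmost derivation
Unambiguous


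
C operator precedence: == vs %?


'%' is multiplicative (level 10); '==' is equality (level 6)
Higher level binds tighter
'%' has higher precedence than '=='


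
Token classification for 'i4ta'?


Pattern: letter/underscore followed by alphanumerics, not a keyword
Type: IDENTIFIER


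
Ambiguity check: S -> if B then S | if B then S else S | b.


dangling else: 'if B then if B then b else b' parses two ways
Ambiguous


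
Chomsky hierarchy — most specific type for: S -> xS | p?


Right-linear: every RHS is a terminal or a terminal followed by one nonterminal
Classification: Type 3 (Regular)


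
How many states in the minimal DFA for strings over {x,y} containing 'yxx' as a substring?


KMP-style automaton: 3 progress states + 1 absorbing accept = 4
Minimal DFA: 4 states


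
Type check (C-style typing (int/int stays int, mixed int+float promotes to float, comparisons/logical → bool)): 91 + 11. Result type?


Operand types: int + int
Rule: mixed int/float promotes to float; int/int stays int
Result type: int


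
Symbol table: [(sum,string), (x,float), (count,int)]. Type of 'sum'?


Lookup 'sum' → type string


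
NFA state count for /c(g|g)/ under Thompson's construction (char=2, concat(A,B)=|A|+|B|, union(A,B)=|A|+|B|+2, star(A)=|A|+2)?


Syntax tree has 3 char leaf(s), 1 union(s), 0 star(s)
chars contribute 3×2 = 6; each union adds +2; each star adds +2
Total: 6 + 2 + 0 = 8 states


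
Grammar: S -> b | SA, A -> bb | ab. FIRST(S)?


Per alternative of S: FIRST(b) = {b}; FIRST(SA) = {b}
FIRST(S) = {b}


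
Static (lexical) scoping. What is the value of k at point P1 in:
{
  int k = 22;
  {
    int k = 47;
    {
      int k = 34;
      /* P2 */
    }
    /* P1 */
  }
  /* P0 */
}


k declared in the same block as P1
k = 47


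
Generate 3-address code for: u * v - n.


Break into single-operator statements:
t1 = u * v
t2 = t1 - n


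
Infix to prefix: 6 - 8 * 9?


'*' binds tighter: tree is (- 6 (* 8 9))
Prefix: - 6 * 8 9


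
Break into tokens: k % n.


Scan left to right, longest-match per lexeme
Tokens: ID(k), OP(%), ID(n)


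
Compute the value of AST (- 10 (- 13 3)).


Evaluate inner: (- 13 3) = 10
Evaluate root: (- 10 10) = 0
Result: 0


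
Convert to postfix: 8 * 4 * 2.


Left to right (same or higher precedence on left)
Postfix: 8 4 * 2 *


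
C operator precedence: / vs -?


'/' is multiplicative (level 10); '-' is additive (level 9)
Higher level binds tighter
'/' has higher precedence than '-'


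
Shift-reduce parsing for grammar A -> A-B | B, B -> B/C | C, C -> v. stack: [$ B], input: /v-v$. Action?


shift '/' to continue B -> B/C
Action: shift


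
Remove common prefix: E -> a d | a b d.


Common prefix: 'a'
Factored: E -> a E', E' -> d | b d


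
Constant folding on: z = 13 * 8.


13 * 8 = 104 at compile time
Optimized: z = 104


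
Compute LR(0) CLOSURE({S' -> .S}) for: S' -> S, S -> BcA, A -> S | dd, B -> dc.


Start: S' -> .S
For each item with dot before a nonterminal B, add B -> .γ for every B-production
Closure: [S' -> .S, S -> .BcA, B -> .dc]


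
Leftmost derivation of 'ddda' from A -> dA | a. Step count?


Derivation: A => dA => ddA => dddA => ddda
Steps: 4


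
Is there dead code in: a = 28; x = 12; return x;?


a is assigned but never read
Dead: 'a = 28'


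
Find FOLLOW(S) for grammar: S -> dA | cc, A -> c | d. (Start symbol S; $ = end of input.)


$ ∈ FOLLOW(S). For each A -> αBβ: add FIRST(β)\{ε} to FOLLOW(B); if β nullable, add FOLLOW(A).
FOLLOW(S) = {$}


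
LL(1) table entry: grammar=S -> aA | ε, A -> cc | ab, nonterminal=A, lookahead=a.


For [A, a]: 'a' ∈ FIRST(ab)
Entry: A -> ab


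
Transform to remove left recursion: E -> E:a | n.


Left-recursive alternatives: E:a; non-recursive: n
Introduce E': E -> nE', E' -> :aE' | ε


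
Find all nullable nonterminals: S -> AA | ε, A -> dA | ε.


A nonterminal is nullable iff some alternative derives ε (directly, or every symbol in it is nullable)
Nullable: {A, S}


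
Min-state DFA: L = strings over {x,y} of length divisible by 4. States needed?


Track length mod 4: states 0..3, accept at 0
Minimal DFA: 4 states


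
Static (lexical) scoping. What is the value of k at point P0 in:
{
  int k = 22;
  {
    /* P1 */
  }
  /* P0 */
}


k declared in the same block as P0
k = 22


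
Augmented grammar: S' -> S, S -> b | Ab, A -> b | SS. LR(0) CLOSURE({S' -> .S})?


Start: S' -> .S
For each item with dot before a nonterminal B, add B -> .γ for every B-production
Closure: [S' -> .S, S -> .b, S -> .Ab, A -> .b, A -> .SS]


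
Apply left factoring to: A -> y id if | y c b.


Common prefix: 'y'
Factored: A -> y A', A' -> id if | c b


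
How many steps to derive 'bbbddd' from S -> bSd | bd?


Derivation: S => bSd => bbSdd => bbbddd
Steps: 3


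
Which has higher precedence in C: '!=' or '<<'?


'<<' is shift (level 8); '!=' is equality (level 6)
Higher level binds tighter
'<<' has higher precedence than '!='


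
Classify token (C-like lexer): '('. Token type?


Pattern: delimiter/punctuation
Type: PUNCTUATION


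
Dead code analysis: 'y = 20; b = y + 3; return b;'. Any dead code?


y is read by b's definition; b is returned
No dead code


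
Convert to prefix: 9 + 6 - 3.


left-to-right (same/higher precedence on left): tree is (- (+ 9 6) 3)
Prefix: - + 9 6 3


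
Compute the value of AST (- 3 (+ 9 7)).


Evaluate inner: (+ 9 7) = 16
Evaluate root: (- 3 16) = -13
Result: -13


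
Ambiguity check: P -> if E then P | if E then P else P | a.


dangling else: 'if E then if E then a else a' parses two ways
Ambiguous


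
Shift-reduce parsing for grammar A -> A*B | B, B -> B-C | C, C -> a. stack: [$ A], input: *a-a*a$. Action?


shift '*' to continue A -> A*B
Action: shift


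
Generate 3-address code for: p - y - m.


Break into single-operator statements:
t1 = p - y
t2 = t1 - m


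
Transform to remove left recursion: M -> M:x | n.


Left-recursive alternatives: M:x; non-recursive: n
Introduce M': M -> nM', M' -> :xM' | ε


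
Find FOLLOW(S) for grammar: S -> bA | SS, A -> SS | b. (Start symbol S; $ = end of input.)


$ ∈ FOLLOW(S). For each A -> αBβ: add FIRST(β)\{ε} to FOLLOW(B); if β nullable, add FOLLOW(A).
FOLLOW(S) = {$, b}


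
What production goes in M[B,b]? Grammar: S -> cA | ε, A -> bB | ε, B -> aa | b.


For [B, b]: 'b' ∈ FIRST(b)
Entry: B -> b


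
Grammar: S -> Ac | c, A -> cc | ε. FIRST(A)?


Per alternative of A: FIRST(cc) = {c}; FIRST(ε) = {ε}
FIRST(A) = {c, ε}


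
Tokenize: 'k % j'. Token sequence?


Scan left to right, longest-match per lexeme
Tokens: ID(k), OP(%), ID(j)


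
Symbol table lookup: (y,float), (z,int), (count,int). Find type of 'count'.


Lookup 'count' → type int


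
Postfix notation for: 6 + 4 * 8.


* has higher precedence, evaluate 4*8 first
Postfix: 6 4 8 * +


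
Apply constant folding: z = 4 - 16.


4 - 16 = -12 at compile time
Optimized: z = -12


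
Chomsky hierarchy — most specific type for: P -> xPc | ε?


Single nonterminal LHS, but x^n c^n is not regular
Classification: Type 2 (Context-Free)


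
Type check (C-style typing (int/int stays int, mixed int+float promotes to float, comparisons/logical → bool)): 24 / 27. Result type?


Operand types: int / int
Rule: mixed int/float promotes to float; int/int stays int
Result type: int


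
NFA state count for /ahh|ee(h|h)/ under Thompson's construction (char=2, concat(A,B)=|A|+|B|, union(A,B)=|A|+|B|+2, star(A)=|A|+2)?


Syntax tree has 7 char leaf(s), 2 union(s), 0 star(s)
chars contribute 7×2 = 14; each union adds +2; each star adds +2
Total: 14 + 4 + 0 = 18 states


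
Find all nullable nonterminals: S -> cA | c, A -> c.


A nonterminal is nullable iff some alternative derives ε (directly, or every symbol in it is nullable)
Nullable: {}


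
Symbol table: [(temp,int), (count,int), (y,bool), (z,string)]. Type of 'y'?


Lookup 'y' → type bool


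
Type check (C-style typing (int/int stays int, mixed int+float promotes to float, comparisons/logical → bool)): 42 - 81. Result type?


Operand types: int - int
Rule: mixed int/float promotes to float; int/int stays int
Result type: int


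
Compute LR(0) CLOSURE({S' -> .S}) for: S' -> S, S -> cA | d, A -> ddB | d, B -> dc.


Start: S' -> .S
For each item with dot before a nonterminal B, add B -> .γ for every B-production
Closure: [S' -> .S, S -> .cA, S -> .d]


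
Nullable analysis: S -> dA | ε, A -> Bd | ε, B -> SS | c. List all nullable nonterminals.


A nonterminal is nullable iff some alternative derives ε (directly, or every symbol in it is nullable)
Nullable: {A, B, S}


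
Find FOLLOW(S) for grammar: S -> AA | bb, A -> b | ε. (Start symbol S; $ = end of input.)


$ ∈ FOLLOW(S). For each A -> αBβ: add FIRST(β)\{ε} to FOLLOW(B); if β nullable, add FOLLOW(A).
FOLLOW(S) = {$}


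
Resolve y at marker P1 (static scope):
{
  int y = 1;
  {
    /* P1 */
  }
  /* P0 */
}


P1's block does not declare y; resolves to the enclosing declaration at depth 0
y = 1


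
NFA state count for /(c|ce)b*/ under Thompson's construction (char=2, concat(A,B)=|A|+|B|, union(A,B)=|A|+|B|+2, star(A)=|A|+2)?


Syntax tree has 4 char leaf(s), 1 union(s), 1 star(s)
chars contribute 4×2 = 8; each union adds +2; each star adds +2
Total: 8 + 2 + 2 = 12 states


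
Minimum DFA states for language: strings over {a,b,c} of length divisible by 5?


Track length mod 5: states 0..4, accept at 0
Minimal DFA: 5 states


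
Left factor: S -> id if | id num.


Common prefix: 'id'
Factored: S -> id S', S' -> if | num


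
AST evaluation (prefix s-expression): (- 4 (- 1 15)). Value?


Evaluate inner: (- 1 15) = -14
Evaluate root: (- 4 -14) = 18
Result: 18


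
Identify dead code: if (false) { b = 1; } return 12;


condition is constant false, so the whole block is unreachable
Dead: 'if (false) { b = 1; }'


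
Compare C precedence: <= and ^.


'<=' is relational (level 7); '^' is bitwise XOR (level 4)
Higher level binds tighter
'<=' has higher precedence than '^'


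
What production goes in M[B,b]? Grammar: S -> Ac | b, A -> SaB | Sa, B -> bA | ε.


For [B, b]: 'b' ∈ FIRST(bA)
Entry: B -> bA


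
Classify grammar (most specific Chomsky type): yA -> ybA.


LHS has context (more than one symbol) and |LHS| ≤ |RHS|
Classification: Type 1 (Context-Sensitive)


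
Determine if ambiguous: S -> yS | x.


right-linear, alternatives start with distinct terminals 'y' vs 'x': unique leftmost derivation
Unambiguous


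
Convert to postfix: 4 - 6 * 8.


* has higher precedence, evaluate 6*8 first
Postfix: 4 6 8 * -


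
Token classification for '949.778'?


Pattern: digits with a decimal point
Type: FLOAT_LITERAL


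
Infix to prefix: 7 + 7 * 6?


'*' binds tighter: tree is (+ 7 (* 7 6))
Prefix: + 7 * 7 6


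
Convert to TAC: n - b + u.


Break into single-operator statements:
t1 = n - b
t2 = t1 + u


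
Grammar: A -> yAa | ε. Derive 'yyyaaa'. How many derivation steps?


Derivation: A => yAa => yyAaa => yyyAaaa => yyyaaa
Steps: 4


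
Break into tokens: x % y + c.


Scan left to right, longest-match per lexeme
Tokens: ID(x), OP(%), ID(y), OP(+), ID(c)


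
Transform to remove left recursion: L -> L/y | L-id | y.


Left-recursive alternatives: L/y, L-id; non-recursive: y
Introduce L': L -> yL', L' -> /yL' | -idL' | ε


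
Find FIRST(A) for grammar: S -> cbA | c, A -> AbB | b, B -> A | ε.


Per alternative of A: FIRST(AbB) = {b}; FIRST(b) = {b}
FIRST(A) = {b}


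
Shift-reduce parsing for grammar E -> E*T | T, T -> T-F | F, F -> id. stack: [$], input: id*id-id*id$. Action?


no handle on stack; shift 'id'
Action: shift


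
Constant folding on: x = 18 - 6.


18 - 6 = 12 at compile time
Optimized: x = 12


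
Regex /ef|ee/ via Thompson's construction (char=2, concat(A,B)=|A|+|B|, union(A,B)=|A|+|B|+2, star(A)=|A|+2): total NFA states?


Syntax tree has 4 char leaf(s), 1 union(s), 0 star(s)
chars contribute 4×2 = 8; each union adds +2; each star adds +2
Total: 8 + 2 + 0 = 10 states


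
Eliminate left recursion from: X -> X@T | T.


Left-recursive alternatives: X@T; non-recursive: T
Introduce X': X -> TX', X' -> @TX' | ε


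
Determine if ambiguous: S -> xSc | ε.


balanced x^n…c^n: each string has a unique parse
Unambiguous


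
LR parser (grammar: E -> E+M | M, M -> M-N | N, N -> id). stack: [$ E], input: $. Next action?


start symbol E on stack, input exhausted
Action: accept


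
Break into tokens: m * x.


Scan left to right, longest-match per lexeme
Tokens: ID(m), OP(*), ID(x)


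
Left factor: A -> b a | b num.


Common prefix: 'b'
Factored: A -> b A', A' -> a | num


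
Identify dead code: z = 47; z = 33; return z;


first assignment to z is overwritten before any read
Dead: 'z = 47'


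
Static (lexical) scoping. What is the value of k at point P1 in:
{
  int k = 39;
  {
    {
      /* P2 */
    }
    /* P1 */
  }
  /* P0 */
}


P1's block does not declare k; resolves to the enclosing declaration at depth 0
k = 39


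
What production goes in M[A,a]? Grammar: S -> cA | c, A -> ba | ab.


For [A, a]: 'a' ∈ FIRST(ab)
Entry: A -> ab


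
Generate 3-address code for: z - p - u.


Break into single-operator statements:
t1 = z - p
t2 = t1 - u


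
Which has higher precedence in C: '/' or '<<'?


'/' is multiplicative (level 10); '<<' is shift (level 8)
Higher level binds tighter
'/' has higher precedence than '<<'


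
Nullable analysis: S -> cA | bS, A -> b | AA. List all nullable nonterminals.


A nonterminal is nullable iff some alternative derives ε (directly, or every symbol in it is nullable)
Nullable: {}


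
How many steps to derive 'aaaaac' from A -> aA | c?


Derivation: A => aA => aaA => aaaA => aaaaA => aaaaaA => aaaaac
Steps: 6


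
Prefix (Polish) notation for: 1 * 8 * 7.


left-to-right (same/higher precedence on left): tree is (* (* 1 8) 7)
Prefix: * * 1 8 7


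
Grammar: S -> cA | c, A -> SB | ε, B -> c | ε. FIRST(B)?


Per alternative of B: FIRST(c) = {c}; FIRST(ε) = {ε}
FIRST(B) = {c, ε}


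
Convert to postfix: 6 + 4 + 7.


Left to right (same or higher precedence on left)
Postfix: 6 4 + 7 +


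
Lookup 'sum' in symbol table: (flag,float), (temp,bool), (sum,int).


Lookup 'sum' → type int


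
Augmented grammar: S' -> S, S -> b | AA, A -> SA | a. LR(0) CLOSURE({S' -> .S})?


Start: S' -> .S
For each item with dot before a nonterminal B, add B -> .γ for every B-production
Closure: [S' -> .S, S -> .b, S -> .AA, A -> .SA, A -> .a]


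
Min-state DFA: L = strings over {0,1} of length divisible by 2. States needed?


Track length mod 2: states 0..1, accept at 0
Minimal DFA: 2 states


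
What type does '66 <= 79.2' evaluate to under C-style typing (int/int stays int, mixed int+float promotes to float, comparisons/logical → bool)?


Operand types: int <= float
Rule: comparison yields bool
Result type: bool


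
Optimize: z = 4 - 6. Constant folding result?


4 - 6 = -2 at compile time
Optimized: z = -2


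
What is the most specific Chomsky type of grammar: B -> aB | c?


Right-linear: every RHS is a terminal or a terminal followed by one nonterminal
Classification: Type 3 (Regular)


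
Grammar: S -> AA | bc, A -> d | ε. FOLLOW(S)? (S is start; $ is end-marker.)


$ ∈ FOLLOW(S). For each A -> αBβ: add FIRST(β)\{ε} to FOLLOW(B); if β nullable, add FOLLOW(A).
FOLLOW(S) = {$}


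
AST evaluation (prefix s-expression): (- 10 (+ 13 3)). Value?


Evaluate inner: (+ 13 3) = 16
Evaluate root: (- 10 16) = -6
Result: -6


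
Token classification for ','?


Pattern: delimiter/punctuation
Type: PUNCTUATION


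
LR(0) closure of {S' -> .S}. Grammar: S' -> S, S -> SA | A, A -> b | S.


Start: S' -> .S
For each item with dot before a nonterminal B, add B -> .γ for every B-production
Closure: [S' -> .S, S -> .SA, S -> .A, A -> .b, A -> .S]


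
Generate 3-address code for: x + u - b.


Break into single-operator statements:
t1 = x + u
t2 = t1 - b


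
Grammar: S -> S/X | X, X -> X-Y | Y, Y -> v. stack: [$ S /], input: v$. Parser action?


no handle ('S/' is not any RHS); shift 'v'
Action: shift


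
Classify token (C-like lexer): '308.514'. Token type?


Pattern: digits with a decimal point
Type: FLOAT_LITERAL


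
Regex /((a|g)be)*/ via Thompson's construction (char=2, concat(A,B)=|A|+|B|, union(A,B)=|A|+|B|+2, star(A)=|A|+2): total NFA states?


Syntax tree has 4 char leaf(s), 1 union(s), 1 star(s)
chars contribute 4×2 = 8; each union adds +2; each star adds +2
Total: 8 + 2 + 2 = 12 states


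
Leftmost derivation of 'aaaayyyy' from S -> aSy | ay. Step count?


Derivation: S => aSy => aaSyy => aaaSyyy => aaaayyyy
Steps: 4


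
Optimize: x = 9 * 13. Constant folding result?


9 * 13 = 117 at compile time
Optimized: x = 117


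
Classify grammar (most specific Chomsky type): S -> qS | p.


Right-linear: every RHS is a terminal or a terminal followed by one nonterminal
Classification: Type 3 (Regular)


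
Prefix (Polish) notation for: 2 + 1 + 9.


left-to-right (same/higher precedence on left): tree is (+ (+ 2 1) 9)
Prefix: + + 2 1 9


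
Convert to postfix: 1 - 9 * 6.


* has higher precedence, evaluate 9*6 first
Postfix: 1 9 6 * -
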